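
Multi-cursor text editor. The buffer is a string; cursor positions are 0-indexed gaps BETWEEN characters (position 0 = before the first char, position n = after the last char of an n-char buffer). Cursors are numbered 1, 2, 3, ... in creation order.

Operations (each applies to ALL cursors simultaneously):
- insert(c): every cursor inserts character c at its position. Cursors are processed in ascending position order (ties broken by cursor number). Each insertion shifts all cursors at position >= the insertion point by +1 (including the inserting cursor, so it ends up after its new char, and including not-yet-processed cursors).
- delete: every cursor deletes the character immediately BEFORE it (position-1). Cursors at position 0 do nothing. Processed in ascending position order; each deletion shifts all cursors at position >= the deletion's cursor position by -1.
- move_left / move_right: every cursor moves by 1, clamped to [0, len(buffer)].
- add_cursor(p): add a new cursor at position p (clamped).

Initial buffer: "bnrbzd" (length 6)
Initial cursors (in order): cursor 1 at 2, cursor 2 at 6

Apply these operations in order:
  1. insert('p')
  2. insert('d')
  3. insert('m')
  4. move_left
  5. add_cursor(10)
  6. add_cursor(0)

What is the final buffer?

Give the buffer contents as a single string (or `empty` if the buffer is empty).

Answer: bnpdmrbzdpdm

Derivation:
After op 1 (insert('p')): buffer="bnprbzdp" (len 8), cursors c1@3 c2@8, authorship ..1....2
After op 2 (insert('d')): buffer="bnpdrbzdpd" (len 10), cursors c1@4 c2@10, authorship ..11....22
After op 3 (insert('m')): buffer="bnpdmrbzdpdm" (len 12), cursors c1@5 c2@12, authorship ..111....222
After op 4 (move_left): buffer="bnpdmrbzdpdm" (len 12), cursors c1@4 c2@11, authorship ..111....222
After op 5 (add_cursor(10)): buffer="bnpdmrbzdpdm" (len 12), cursors c1@4 c3@10 c2@11, authorship ..111....222
After op 6 (add_cursor(0)): buffer="bnpdmrbzdpdm" (len 12), cursors c4@0 c1@4 c3@10 c2@11, authorship ..111....222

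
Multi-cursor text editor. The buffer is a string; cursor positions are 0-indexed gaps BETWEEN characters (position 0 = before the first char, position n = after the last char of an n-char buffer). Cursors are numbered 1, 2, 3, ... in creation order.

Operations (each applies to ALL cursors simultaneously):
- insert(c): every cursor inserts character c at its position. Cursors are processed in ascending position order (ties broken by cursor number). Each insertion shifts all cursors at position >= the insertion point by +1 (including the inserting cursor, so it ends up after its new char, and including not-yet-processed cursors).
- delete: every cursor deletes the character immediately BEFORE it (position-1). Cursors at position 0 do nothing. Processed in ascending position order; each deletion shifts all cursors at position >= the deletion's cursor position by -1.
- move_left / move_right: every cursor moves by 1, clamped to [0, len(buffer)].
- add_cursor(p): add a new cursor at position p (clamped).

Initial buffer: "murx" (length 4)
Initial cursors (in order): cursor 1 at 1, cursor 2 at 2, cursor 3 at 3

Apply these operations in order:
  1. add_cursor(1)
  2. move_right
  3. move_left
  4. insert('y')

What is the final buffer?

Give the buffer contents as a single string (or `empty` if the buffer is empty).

Answer: myyuyryx

Derivation:
After op 1 (add_cursor(1)): buffer="murx" (len 4), cursors c1@1 c4@1 c2@2 c3@3, authorship ....
After op 2 (move_right): buffer="murx" (len 4), cursors c1@2 c4@2 c2@3 c3@4, authorship ....
After op 3 (move_left): buffer="murx" (len 4), cursors c1@1 c4@1 c2@2 c3@3, authorship ....
After op 4 (insert('y')): buffer="myyuyryx" (len 8), cursors c1@3 c4@3 c2@5 c3@7, authorship .14.2.3.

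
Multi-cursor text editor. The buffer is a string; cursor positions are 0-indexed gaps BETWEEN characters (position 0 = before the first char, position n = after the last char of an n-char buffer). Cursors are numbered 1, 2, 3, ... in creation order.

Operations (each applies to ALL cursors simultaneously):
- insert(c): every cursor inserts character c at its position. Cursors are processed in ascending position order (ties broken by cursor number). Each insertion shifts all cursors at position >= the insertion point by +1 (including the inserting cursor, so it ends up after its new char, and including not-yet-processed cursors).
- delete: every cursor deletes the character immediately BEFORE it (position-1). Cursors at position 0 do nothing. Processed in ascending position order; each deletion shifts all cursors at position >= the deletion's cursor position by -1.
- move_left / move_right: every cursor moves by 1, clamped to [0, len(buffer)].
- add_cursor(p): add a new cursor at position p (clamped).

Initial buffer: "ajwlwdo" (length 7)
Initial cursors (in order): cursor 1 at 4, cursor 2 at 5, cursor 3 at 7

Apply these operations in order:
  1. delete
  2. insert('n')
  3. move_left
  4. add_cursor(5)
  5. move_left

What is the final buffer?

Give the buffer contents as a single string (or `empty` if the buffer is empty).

After op 1 (delete): buffer="ajwd" (len 4), cursors c1@3 c2@3 c3@4, authorship ....
After op 2 (insert('n')): buffer="ajwnndn" (len 7), cursors c1@5 c2@5 c3@7, authorship ...12.3
After op 3 (move_left): buffer="ajwnndn" (len 7), cursors c1@4 c2@4 c3@6, authorship ...12.3
After op 4 (add_cursor(5)): buffer="ajwnndn" (len 7), cursors c1@4 c2@4 c4@5 c3@6, authorship ...12.3
After op 5 (move_left): buffer="ajwnndn" (len 7), cursors c1@3 c2@3 c4@4 c3@5, authorship ...12.3

Answer: ajwnndn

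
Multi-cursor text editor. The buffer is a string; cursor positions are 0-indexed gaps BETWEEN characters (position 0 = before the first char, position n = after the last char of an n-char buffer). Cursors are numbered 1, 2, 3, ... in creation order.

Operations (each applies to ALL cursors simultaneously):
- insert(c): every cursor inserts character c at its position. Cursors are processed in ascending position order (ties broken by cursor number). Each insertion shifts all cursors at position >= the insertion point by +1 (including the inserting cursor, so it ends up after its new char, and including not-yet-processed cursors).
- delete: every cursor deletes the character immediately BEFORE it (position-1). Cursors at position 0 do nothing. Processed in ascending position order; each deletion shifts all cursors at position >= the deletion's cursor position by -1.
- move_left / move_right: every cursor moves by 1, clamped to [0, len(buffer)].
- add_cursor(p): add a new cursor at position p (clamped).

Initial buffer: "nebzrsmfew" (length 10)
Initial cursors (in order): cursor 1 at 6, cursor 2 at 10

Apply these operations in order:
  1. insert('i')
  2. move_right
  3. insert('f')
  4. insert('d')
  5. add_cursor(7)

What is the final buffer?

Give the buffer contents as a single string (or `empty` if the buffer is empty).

Answer: nebzrsimfdfewifd

Derivation:
After op 1 (insert('i')): buffer="nebzrsimfewi" (len 12), cursors c1@7 c2@12, authorship ......1....2
After op 2 (move_right): buffer="nebzrsimfewi" (len 12), cursors c1@8 c2@12, authorship ......1....2
After op 3 (insert('f')): buffer="nebzrsimffewif" (len 14), cursors c1@9 c2@14, authorship ......1.1...22
After op 4 (insert('d')): buffer="nebzrsimfdfewifd" (len 16), cursors c1@10 c2@16, authorship ......1.11...222
After op 5 (add_cursor(7)): buffer="nebzrsimfdfewifd" (len 16), cursors c3@7 c1@10 c2@16, authorship ......1.11...222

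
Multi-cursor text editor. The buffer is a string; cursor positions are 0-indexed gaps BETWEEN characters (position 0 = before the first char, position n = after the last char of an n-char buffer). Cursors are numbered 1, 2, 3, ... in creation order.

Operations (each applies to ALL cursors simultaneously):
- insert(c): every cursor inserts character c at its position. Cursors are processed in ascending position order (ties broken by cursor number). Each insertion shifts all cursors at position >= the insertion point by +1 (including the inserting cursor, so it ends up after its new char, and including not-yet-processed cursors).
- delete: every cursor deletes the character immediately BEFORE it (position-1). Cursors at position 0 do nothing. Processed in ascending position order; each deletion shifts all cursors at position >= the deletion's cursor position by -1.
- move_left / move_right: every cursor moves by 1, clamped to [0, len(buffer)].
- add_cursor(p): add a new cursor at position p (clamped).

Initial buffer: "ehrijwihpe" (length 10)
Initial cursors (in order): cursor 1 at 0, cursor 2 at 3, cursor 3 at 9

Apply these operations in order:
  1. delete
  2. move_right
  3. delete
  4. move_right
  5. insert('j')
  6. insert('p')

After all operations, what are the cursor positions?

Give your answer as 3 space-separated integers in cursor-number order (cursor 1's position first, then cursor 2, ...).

Answer: 3 6 11

Derivation:
After op 1 (delete): buffer="ehijwihe" (len 8), cursors c1@0 c2@2 c3@7, authorship ........
After op 2 (move_right): buffer="ehijwihe" (len 8), cursors c1@1 c2@3 c3@8, authorship ........
After op 3 (delete): buffer="hjwih" (len 5), cursors c1@0 c2@1 c3@5, authorship .....
After op 4 (move_right): buffer="hjwih" (len 5), cursors c1@1 c2@2 c3@5, authorship .....
After op 5 (insert('j')): buffer="hjjjwihj" (len 8), cursors c1@2 c2@4 c3@8, authorship .1.2...3
After op 6 (insert('p')): buffer="hjpjjpwihjp" (len 11), cursors c1@3 c2@6 c3@11, authorship .11.22...33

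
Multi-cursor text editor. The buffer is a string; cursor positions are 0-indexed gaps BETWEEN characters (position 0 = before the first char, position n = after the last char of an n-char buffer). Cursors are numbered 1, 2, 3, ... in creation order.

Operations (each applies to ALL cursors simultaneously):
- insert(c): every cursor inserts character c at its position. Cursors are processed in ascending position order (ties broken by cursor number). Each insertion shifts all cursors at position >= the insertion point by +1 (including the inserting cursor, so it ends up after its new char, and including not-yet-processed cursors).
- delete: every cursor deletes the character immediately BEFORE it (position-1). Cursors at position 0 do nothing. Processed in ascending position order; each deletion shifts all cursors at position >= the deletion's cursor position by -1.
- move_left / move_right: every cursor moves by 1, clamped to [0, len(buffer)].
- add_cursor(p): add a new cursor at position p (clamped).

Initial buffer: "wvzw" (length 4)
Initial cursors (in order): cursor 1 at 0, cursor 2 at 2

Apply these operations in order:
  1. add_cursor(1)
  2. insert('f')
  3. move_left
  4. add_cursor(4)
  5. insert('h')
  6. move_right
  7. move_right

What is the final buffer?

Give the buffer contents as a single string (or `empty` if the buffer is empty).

Answer: hfwhfvhhfzw

Derivation:
After op 1 (add_cursor(1)): buffer="wvzw" (len 4), cursors c1@0 c3@1 c2@2, authorship ....
After op 2 (insert('f')): buffer="fwfvfzw" (len 7), cursors c1@1 c3@3 c2@5, authorship 1.3.2..
After op 3 (move_left): buffer="fwfvfzw" (len 7), cursors c1@0 c3@2 c2@4, authorship 1.3.2..
After op 4 (add_cursor(4)): buffer="fwfvfzw" (len 7), cursors c1@0 c3@2 c2@4 c4@4, authorship 1.3.2..
After op 5 (insert('h')): buffer="hfwhfvhhfzw" (len 11), cursors c1@1 c3@4 c2@8 c4@8, authorship 11.33.242..
After op 6 (move_right): buffer="hfwhfvhhfzw" (len 11), cursors c1@2 c3@5 c2@9 c4@9, authorship 11.33.242..
After op 7 (move_right): buffer="hfwhfvhhfzw" (len 11), cursors c1@3 c3@6 c2@10 c4@10, authorship 11.33.242..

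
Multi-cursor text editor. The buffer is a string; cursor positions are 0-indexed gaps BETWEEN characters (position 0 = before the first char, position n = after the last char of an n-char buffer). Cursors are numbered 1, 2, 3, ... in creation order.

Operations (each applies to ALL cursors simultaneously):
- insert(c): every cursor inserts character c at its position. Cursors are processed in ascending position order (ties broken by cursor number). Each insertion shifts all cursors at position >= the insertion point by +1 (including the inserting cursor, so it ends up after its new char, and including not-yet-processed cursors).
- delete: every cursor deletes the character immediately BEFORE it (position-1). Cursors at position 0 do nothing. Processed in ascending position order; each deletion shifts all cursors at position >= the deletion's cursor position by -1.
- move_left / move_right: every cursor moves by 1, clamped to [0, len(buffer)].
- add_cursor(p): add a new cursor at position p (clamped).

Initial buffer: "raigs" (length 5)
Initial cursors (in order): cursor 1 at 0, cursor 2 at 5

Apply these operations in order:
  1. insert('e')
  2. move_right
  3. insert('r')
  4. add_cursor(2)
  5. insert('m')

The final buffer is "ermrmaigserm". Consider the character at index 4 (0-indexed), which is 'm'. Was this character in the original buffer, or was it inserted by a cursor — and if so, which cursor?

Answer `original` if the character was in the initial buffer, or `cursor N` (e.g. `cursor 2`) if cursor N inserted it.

After op 1 (insert('e')): buffer="eraigse" (len 7), cursors c1@1 c2@7, authorship 1.....2
After op 2 (move_right): buffer="eraigse" (len 7), cursors c1@2 c2@7, authorship 1.....2
After op 3 (insert('r')): buffer="erraigser" (len 9), cursors c1@3 c2@9, authorship 1.1....22
After op 4 (add_cursor(2)): buffer="erraigser" (len 9), cursors c3@2 c1@3 c2@9, authorship 1.1....22
After op 5 (insert('m')): buffer="ermrmaigserm" (len 12), cursors c3@3 c1@5 c2@12, authorship 1.311....222
Authorship (.=original, N=cursor N): 1 . 3 1 1 . . . . 2 2 2
Index 4: author = 1

Answer: cursor 1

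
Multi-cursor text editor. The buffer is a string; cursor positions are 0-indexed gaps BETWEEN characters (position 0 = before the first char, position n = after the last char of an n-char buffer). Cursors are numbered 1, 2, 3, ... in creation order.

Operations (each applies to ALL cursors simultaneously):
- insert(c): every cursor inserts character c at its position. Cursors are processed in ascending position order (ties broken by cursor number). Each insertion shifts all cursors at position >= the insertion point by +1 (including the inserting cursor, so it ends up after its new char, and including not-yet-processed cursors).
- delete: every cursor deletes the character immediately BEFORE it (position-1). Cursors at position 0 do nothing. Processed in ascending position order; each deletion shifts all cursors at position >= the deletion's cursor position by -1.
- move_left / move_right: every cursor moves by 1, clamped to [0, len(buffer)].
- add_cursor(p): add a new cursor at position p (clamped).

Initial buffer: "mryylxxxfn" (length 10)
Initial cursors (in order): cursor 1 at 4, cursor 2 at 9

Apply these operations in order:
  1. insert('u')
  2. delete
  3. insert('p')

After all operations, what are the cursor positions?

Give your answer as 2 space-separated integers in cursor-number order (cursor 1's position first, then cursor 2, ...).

After op 1 (insert('u')): buffer="mryyulxxxfun" (len 12), cursors c1@5 c2@11, authorship ....1.....2.
After op 2 (delete): buffer="mryylxxxfn" (len 10), cursors c1@4 c2@9, authorship ..........
After op 3 (insert('p')): buffer="mryyplxxxfpn" (len 12), cursors c1@5 c2@11, authorship ....1.....2.

Answer: 5 11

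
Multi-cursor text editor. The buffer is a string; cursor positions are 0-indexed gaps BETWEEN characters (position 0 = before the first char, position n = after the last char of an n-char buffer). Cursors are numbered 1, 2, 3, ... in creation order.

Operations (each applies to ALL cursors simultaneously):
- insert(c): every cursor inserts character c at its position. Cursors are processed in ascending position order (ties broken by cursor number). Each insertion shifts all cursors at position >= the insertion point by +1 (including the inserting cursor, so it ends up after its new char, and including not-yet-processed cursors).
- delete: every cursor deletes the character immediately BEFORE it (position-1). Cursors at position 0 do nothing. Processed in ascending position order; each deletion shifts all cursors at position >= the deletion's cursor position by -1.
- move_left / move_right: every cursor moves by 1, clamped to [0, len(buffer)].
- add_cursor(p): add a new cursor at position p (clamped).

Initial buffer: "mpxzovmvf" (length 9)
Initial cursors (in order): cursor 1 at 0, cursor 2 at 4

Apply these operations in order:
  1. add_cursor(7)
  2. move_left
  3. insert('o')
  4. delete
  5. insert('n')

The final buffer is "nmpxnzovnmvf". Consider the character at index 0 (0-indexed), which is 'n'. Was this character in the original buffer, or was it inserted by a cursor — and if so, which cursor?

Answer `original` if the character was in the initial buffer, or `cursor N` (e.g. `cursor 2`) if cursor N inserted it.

After op 1 (add_cursor(7)): buffer="mpxzovmvf" (len 9), cursors c1@0 c2@4 c3@7, authorship .........
After op 2 (move_left): buffer="mpxzovmvf" (len 9), cursors c1@0 c2@3 c3@6, authorship .........
After op 3 (insert('o')): buffer="ompxozovomvf" (len 12), cursors c1@1 c2@5 c3@9, authorship 1...2...3...
After op 4 (delete): buffer="mpxzovmvf" (len 9), cursors c1@0 c2@3 c3@6, authorship .........
After op 5 (insert('n')): buffer="nmpxnzovnmvf" (len 12), cursors c1@1 c2@5 c3@9, authorship 1...2...3...
Authorship (.=original, N=cursor N): 1 . . . 2 . . . 3 . . .
Index 0: author = 1

Answer: cursor 1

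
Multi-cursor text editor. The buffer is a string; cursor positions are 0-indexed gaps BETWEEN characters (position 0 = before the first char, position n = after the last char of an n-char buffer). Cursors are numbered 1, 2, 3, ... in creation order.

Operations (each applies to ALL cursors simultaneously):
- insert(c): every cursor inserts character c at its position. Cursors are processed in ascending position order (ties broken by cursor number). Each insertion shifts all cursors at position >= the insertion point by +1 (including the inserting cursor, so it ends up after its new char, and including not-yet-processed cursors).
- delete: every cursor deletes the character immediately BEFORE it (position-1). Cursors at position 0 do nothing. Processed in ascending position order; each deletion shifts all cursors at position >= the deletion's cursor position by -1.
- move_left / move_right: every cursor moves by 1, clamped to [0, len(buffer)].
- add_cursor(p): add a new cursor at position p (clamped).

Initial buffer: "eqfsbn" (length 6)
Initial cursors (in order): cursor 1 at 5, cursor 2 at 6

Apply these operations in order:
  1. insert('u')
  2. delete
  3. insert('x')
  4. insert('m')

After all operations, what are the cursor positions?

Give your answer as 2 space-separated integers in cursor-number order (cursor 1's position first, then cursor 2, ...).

Answer: 7 10

Derivation:
After op 1 (insert('u')): buffer="eqfsbunu" (len 8), cursors c1@6 c2@8, authorship .....1.2
After op 2 (delete): buffer="eqfsbn" (len 6), cursors c1@5 c2@6, authorship ......
After op 3 (insert('x')): buffer="eqfsbxnx" (len 8), cursors c1@6 c2@8, authorship .....1.2
After op 4 (insert('m')): buffer="eqfsbxmnxm" (len 10), cursors c1@7 c2@10, authorship .....11.22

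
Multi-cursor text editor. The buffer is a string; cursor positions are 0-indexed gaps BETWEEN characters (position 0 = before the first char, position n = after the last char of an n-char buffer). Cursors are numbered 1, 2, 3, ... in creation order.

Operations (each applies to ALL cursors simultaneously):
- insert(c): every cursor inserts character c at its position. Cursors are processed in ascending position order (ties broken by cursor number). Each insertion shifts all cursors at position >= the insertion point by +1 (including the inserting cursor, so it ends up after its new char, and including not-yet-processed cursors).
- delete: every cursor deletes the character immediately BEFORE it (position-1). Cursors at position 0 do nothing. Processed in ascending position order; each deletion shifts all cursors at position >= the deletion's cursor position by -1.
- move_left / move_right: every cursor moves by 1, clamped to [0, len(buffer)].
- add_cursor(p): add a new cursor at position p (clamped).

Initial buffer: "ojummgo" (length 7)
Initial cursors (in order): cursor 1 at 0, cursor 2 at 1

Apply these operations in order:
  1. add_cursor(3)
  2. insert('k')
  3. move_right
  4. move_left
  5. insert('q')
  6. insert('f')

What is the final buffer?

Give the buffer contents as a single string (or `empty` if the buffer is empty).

After op 1 (add_cursor(3)): buffer="ojummgo" (len 7), cursors c1@0 c2@1 c3@3, authorship .......
After op 2 (insert('k')): buffer="kokjukmmgo" (len 10), cursors c1@1 c2@3 c3@6, authorship 1.2..3....
After op 3 (move_right): buffer="kokjukmmgo" (len 10), cursors c1@2 c2@4 c3@7, authorship 1.2..3....
After op 4 (move_left): buffer="kokjukmmgo" (len 10), cursors c1@1 c2@3 c3@6, authorship 1.2..3....
After op 5 (insert('q')): buffer="kqokqjukqmmgo" (len 13), cursors c1@2 c2@5 c3@9, authorship 11.22..33....
After op 6 (insert('f')): buffer="kqfokqfjukqfmmgo" (len 16), cursors c1@3 c2@7 c3@12, authorship 111.222..333....

Answer: kqfokqfjukqfmmgo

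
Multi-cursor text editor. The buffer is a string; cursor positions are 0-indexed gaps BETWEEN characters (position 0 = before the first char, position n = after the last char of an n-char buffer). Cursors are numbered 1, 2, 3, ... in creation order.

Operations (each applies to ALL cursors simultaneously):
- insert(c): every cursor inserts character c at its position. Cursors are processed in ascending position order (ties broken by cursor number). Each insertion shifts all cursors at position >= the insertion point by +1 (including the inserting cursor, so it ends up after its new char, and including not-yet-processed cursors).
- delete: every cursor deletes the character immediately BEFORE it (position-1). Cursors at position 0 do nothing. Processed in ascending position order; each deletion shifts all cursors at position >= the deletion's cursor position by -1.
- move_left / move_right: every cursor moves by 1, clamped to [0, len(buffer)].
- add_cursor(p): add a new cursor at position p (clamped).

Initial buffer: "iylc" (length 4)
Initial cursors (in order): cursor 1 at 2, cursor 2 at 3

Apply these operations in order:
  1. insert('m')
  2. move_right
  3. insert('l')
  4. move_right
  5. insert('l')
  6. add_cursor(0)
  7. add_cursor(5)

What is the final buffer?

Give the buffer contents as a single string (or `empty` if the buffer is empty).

Answer: iymllmlcll

Derivation:
After op 1 (insert('m')): buffer="iymlmc" (len 6), cursors c1@3 c2@5, authorship ..1.2.
After op 2 (move_right): buffer="iymlmc" (len 6), cursors c1@4 c2@6, authorship ..1.2.
After op 3 (insert('l')): buffer="iymllmcl" (len 8), cursors c1@5 c2@8, authorship ..1.12.2
After op 4 (move_right): buffer="iymllmcl" (len 8), cursors c1@6 c2@8, authorship ..1.12.2
After op 5 (insert('l')): buffer="iymllmlcll" (len 10), cursors c1@7 c2@10, authorship ..1.121.22
After op 6 (add_cursor(0)): buffer="iymllmlcll" (len 10), cursors c3@0 c1@7 c2@10, authorship ..1.121.22
After op 7 (add_cursor(5)): buffer="iymllmlcll" (len 10), cursors c3@0 c4@5 c1@7 c2@10, authorship ..1.121.22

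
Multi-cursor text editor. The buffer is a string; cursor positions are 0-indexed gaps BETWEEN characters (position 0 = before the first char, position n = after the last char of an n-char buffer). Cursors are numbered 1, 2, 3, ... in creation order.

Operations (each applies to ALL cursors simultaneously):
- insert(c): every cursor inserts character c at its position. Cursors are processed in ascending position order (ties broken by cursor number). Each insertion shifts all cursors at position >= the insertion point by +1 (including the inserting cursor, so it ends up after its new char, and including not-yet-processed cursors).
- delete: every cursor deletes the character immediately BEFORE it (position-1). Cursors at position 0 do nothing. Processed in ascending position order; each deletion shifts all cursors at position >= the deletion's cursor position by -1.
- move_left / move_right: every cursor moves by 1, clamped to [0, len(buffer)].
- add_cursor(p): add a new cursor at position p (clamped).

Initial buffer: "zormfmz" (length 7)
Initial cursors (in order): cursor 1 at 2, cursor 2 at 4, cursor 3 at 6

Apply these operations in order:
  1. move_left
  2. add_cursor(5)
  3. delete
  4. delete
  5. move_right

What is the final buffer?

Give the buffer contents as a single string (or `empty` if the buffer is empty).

Answer: mz

Derivation:
After op 1 (move_left): buffer="zormfmz" (len 7), cursors c1@1 c2@3 c3@5, authorship .......
After op 2 (add_cursor(5)): buffer="zormfmz" (len 7), cursors c1@1 c2@3 c3@5 c4@5, authorship .......
After op 3 (delete): buffer="omz" (len 3), cursors c1@0 c2@1 c3@1 c4@1, authorship ...
After op 4 (delete): buffer="mz" (len 2), cursors c1@0 c2@0 c3@0 c4@0, authorship ..
After op 5 (move_right): buffer="mz" (len 2), cursors c1@1 c2@1 c3@1 c4@1, authorship ..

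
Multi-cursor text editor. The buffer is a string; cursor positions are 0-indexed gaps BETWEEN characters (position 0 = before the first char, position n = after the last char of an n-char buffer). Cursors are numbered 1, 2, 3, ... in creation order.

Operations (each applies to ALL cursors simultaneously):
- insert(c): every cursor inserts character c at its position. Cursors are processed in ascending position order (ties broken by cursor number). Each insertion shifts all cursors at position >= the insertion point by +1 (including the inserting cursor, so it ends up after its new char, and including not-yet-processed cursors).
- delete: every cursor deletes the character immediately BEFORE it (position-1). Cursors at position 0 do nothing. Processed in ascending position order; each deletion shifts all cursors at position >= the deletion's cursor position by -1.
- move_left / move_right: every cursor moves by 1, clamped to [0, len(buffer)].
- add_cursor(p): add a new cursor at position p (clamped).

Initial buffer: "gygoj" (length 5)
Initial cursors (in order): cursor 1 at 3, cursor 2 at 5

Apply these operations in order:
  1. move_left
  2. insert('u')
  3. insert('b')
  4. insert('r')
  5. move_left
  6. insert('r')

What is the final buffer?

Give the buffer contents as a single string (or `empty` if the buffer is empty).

After op 1 (move_left): buffer="gygoj" (len 5), cursors c1@2 c2@4, authorship .....
After op 2 (insert('u')): buffer="gyugouj" (len 7), cursors c1@3 c2@6, authorship ..1..2.
After op 3 (insert('b')): buffer="gyubgoubj" (len 9), cursors c1@4 c2@8, authorship ..11..22.
After op 4 (insert('r')): buffer="gyubrgoubrj" (len 11), cursors c1@5 c2@10, authorship ..111..222.
After op 5 (move_left): buffer="gyubrgoubrj" (len 11), cursors c1@4 c2@9, authorship ..111..222.
After op 6 (insert('r')): buffer="gyubrrgoubrrj" (len 13), cursors c1@5 c2@11, authorship ..1111..2222.

Answer: gyubrrgoubrrj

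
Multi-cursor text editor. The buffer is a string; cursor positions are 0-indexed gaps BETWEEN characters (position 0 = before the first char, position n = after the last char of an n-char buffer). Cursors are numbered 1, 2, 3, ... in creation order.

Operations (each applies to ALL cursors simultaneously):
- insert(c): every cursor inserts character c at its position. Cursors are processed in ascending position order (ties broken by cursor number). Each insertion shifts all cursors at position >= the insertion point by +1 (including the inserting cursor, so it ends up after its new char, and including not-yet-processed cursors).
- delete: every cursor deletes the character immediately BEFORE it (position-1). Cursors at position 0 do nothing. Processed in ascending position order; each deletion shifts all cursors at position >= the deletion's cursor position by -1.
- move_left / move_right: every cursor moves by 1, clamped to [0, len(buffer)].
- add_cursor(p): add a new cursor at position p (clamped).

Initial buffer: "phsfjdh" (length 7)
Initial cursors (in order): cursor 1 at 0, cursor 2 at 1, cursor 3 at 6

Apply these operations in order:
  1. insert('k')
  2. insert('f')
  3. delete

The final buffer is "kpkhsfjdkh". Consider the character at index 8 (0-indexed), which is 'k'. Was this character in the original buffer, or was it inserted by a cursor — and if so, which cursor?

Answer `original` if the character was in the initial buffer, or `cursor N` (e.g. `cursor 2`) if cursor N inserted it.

After op 1 (insert('k')): buffer="kpkhsfjdkh" (len 10), cursors c1@1 c2@3 c3@9, authorship 1.2.....3.
After op 2 (insert('f')): buffer="kfpkfhsfjdkfh" (len 13), cursors c1@2 c2@5 c3@12, authorship 11.22.....33.
After op 3 (delete): buffer="kpkhsfjdkh" (len 10), cursors c1@1 c2@3 c3@9, authorship 1.2.....3.
Authorship (.=original, N=cursor N): 1 . 2 . . . . . 3 .
Index 8: author = 3

Answer: cursor 3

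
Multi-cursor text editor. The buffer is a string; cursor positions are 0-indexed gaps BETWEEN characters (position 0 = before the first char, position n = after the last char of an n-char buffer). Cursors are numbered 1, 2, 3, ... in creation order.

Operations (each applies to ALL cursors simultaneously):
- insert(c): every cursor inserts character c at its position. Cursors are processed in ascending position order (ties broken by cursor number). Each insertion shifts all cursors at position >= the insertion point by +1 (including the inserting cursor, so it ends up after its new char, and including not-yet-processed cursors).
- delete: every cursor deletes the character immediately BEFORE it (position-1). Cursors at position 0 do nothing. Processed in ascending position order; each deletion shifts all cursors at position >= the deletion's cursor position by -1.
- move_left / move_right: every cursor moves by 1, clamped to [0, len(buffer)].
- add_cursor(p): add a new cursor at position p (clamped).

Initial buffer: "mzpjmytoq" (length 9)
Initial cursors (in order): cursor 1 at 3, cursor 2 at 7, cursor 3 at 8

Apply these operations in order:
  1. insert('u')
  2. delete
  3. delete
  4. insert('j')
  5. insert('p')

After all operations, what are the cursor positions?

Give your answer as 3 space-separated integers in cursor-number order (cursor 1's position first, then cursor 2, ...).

After op 1 (insert('u')): buffer="mzpujmytuouq" (len 12), cursors c1@4 c2@9 c3@11, authorship ...1....2.3.
After op 2 (delete): buffer="mzpjmytoq" (len 9), cursors c1@3 c2@7 c3@8, authorship .........
After op 3 (delete): buffer="mzjmyq" (len 6), cursors c1@2 c2@5 c3@5, authorship ......
After op 4 (insert('j')): buffer="mzjjmyjjq" (len 9), cursors c1@3 c2@8 c3@8, authorship ..1...23.
After op 5 (insert('p')): buffer="mzjpjmyjjppq" (len 12), cursors c1@4 c2@11 c3@11, authorship ..11...2323.

Answer: 4 11 11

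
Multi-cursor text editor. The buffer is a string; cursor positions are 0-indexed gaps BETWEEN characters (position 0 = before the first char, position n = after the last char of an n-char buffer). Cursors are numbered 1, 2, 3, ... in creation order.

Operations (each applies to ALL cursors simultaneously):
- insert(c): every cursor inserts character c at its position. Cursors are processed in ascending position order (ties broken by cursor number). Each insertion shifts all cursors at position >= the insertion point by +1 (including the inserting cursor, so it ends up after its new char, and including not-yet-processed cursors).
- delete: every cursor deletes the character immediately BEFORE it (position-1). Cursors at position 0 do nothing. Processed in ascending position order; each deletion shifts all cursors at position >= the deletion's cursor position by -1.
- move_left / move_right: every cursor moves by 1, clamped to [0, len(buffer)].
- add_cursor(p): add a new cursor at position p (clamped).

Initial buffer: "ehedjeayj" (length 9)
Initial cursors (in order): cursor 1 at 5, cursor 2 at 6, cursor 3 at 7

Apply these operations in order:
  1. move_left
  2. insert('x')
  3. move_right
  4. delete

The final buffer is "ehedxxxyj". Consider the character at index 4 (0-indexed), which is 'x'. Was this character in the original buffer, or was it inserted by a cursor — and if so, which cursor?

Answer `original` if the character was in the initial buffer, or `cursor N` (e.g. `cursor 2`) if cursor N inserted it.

After op 1 (move_left): buffer="ehedjeayj" (len 9), cursors c1@4 c2@5 c3@6, authorship .........
After op 2 (insert('x')): buffer="ehedxjxexayj" (len 12), cursors c1@5 c2@7 c3@9, authorship ....1.2.3...
After op 3 (move_right): buffer="ehedxjxexayj" (len 12), cursors c1@6 c2@8 c3@10, authorship ....1.2.3...
After op 4 (delete): buffer="ehedxxxyj" (len 9), cursors c1@5 c2@6 c3@7, authorship ....123..
Authorship (.=original, N=cursor N): . . . . 1 2 3 . .
Index 4: author = 1

Answer: cursor 1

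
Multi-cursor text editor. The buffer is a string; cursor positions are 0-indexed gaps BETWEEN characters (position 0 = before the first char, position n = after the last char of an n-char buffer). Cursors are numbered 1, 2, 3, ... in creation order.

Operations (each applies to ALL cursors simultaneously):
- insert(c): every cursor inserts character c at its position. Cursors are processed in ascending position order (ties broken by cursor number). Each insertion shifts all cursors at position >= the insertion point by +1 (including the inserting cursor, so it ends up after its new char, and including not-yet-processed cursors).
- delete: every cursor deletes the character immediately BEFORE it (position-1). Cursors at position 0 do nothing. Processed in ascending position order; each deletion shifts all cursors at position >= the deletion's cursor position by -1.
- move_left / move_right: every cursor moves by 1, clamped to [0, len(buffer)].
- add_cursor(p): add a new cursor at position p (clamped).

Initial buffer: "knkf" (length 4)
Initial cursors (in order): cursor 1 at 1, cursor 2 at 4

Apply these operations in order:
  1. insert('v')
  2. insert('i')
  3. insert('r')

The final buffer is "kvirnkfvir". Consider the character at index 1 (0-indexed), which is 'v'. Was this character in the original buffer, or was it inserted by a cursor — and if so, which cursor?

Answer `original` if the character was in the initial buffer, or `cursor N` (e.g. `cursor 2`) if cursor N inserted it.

Answer: cursor 1

Derivation:
After op 1 (insert('v')): buffer="kvnkfv" (len 6), cursors c1@2 c2@6, authorship .1...2
After op 2 (insert('i')): buffer="kvinkfvi" (len 8), cursors c1@3 c2@8, authorship .11...22
After op 3 (insert('r')): buffer="kvirnkfvir" (len 10), cursors c1@4 c2@10, authorship .111...222
Authorship (.=original, N=cursor N): . 1 1 1 . . . 2 2 2
Index 1: author = 1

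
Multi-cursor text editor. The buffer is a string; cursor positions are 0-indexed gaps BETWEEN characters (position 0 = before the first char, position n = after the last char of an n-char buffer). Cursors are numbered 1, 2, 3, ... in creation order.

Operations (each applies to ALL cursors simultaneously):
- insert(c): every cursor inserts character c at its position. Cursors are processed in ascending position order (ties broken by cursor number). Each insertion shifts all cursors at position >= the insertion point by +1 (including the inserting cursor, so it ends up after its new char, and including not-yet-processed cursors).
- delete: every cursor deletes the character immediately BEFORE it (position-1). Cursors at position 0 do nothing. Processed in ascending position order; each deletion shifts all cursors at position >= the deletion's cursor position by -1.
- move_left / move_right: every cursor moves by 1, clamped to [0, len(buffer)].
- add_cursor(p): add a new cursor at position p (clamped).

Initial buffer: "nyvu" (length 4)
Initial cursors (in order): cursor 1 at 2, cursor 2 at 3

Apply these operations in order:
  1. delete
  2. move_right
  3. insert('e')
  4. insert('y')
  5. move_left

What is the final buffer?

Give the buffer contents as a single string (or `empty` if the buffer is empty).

Answer: nueeyy

Derivation:
After op 1 (delete): buffer="nu" (len 2), cursors c1@1 c2@1, authorship ..
After op 2 (move_right): buffer="nu" (len 2), cursors c1@2 c2@2, authorship ..
After op 3 (insert('e')): buffer="nuee" (len 4), cursors c1@4 c2@4, authorship ..12
After op 4 (insert('y')): buffer="nueeyy" (len 6), cursors c1@6 c2@6, authorship ..1212
After op 5 (move_left): buffer="nueeyy" (len 6), cursors c1@5 c2@5, authorship ..1212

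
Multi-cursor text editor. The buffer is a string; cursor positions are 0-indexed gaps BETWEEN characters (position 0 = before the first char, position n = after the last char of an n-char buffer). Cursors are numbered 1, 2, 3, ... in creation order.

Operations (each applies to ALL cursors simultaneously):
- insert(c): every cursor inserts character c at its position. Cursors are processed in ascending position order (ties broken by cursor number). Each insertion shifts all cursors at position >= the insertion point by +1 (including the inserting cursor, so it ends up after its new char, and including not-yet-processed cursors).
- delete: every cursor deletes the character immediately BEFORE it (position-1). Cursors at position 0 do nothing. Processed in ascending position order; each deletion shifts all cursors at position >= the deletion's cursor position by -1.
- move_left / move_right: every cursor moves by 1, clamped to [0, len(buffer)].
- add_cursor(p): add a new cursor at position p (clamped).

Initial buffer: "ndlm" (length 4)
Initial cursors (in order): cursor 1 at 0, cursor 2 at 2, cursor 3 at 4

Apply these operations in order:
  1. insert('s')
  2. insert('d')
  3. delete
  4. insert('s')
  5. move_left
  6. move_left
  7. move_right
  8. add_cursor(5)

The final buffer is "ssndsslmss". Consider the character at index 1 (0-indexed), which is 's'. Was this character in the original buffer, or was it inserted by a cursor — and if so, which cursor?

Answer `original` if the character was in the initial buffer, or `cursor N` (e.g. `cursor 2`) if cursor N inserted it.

Answer: cursor 1

Derivation:
After op 1 (insert('s')): buffer="sndslms" (len 7), cursors c1@1 c2@4 c3@7, authorship 1..2..3
After op 2 (insert('d')): buffer="sdndsdlmsd" (len 10), cursors c1@2 c2@6 c3@10, authorship 11..22..33
After op 3 (delete): buffer="sndslms" (len 7), cursors c1@1 c2@4 c3@7, authorship 1..2..3
After op 4 (insert('s')): buffer="ssndsslmss" (len 10), cursors c1@2 c2@6 c3@10, authorship 11..22..33
After op 5 (move_left): buffer="ssndsslmss" (len 10), cursors c1@1 c2@5 c3@9, authorship 11..22..33
After op 6 (move_left): buffer="ssndsslmss" (len 10), cursors c1@0 c2@4 c3@8, authorship 11..22..33
After op 7 (move_right): buffer="ssndsslmss" (len 10), cursors c1@1 c2@5 c3@9, authorship 11..22..33
After op 8 (add_cursor(5)): buffer="ssndsslmss" (len 10), cursors c1@1 c2@5 c4@5 c3@9, authorship 11..22..33
Authorship (.=original, N=cursor N): 1 1 . . 2 2 . . 3 3
Index 1: author = 1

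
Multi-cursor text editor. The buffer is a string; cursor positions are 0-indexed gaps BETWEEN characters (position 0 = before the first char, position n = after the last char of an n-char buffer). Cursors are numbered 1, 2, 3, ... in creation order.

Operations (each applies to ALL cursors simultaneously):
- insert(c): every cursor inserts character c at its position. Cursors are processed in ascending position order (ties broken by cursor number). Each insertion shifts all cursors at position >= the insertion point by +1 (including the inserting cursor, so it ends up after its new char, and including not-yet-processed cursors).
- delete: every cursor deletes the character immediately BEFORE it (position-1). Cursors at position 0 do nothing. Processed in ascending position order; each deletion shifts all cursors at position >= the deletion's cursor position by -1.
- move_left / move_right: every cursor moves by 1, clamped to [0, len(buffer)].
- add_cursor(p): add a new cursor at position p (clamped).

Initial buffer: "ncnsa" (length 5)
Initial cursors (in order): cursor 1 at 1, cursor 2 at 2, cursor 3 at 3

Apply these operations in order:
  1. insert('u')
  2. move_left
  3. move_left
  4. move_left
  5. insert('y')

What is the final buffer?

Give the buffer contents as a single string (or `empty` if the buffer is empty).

After op 1 (insert('u')): buffer="nucunusa" (len 8), cursors c1@2 c2@4 c3@6, authorship .1.2.3..
After op 2 (move_left): buffer="nucunusa" (len 8), cursors c1@1 c2@3 c3@5, authorship .1.2.3..
After op 3 (move_left): buffer="nucunusa" (len 8), cursors c1@0 c2@2 c3@4, authorship .1.2.3..
After op 4 (move_left): buffer="nucunusa" (len 8), cursors c1@0 c2@1 c3@3, authorship .1.2.3..
After op 5 (insert('y')): buffer="ynyucyunusa" (len 11), cursors c1@1 c2@3 c3@6, authorship 1.21.32.3..

Answer: ynyucyunusa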